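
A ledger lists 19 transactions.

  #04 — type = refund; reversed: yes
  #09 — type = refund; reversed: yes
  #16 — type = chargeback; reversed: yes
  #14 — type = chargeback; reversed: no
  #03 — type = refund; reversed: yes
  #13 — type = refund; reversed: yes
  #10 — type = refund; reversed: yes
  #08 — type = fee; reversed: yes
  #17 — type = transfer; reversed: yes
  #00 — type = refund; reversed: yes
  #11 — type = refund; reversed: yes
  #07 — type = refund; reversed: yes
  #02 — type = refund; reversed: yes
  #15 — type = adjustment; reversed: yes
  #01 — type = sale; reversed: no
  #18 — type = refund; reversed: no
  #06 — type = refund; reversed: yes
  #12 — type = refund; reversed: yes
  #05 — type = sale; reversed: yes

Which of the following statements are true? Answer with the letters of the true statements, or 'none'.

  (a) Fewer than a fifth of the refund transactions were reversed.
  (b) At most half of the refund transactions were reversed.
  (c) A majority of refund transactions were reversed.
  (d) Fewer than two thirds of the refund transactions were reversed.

|A| = 12, |A ∩ B| = 11, |A ∖ B| = 1.
(a) |A ∩ B| / |A| < 1/5: fails.
(b) |A ∩ B| ≤ |A ∖ B|: fails.
(c) |A ∩ B| > |A ∖ B|: holds.
(d) |A ∩ B| / |A| < 2/3: fails.

(c)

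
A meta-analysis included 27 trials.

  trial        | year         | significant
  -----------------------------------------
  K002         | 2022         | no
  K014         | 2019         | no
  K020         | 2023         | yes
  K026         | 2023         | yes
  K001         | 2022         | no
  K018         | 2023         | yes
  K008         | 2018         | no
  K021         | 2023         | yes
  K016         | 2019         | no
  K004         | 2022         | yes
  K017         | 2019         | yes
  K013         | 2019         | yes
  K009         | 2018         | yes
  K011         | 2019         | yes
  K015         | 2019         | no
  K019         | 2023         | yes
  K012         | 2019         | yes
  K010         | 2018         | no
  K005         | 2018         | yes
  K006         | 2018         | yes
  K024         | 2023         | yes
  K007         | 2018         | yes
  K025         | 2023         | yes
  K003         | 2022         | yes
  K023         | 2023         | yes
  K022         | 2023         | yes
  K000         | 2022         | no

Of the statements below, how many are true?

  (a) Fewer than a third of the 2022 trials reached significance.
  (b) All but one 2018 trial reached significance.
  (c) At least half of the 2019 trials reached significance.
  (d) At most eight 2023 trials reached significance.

(a) 2022: |A| = 5, |A ∩ B| = 2; needs |A ∩ B| / |A| < 1/3 — false.
(b) 2018: |A| = 6, |A ∩ B| = 4; needs |A ∖ B| = 1 — false.
(c) 2019: |A| = 7, |A ∩ B| = 4; needs |A ∩ B| ≥ |A ∖ B| — true.
(d) 2023: |A| = 9, |A ∩ B| = 9; needs |A ∩ B| ≤ 8 — false.

1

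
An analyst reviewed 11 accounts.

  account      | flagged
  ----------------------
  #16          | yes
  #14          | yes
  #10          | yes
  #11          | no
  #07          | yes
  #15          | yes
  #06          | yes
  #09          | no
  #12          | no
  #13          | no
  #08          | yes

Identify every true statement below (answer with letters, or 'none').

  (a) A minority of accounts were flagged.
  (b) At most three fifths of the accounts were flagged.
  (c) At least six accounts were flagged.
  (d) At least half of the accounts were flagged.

(c), (d)

|A| = 11, |A ∩ B| = 7, |A ∖ B| = 4.
(a) |A ∩ B| < |A ∖ B|: fails.
(b) |A ∩ B| / |A| ≤ 3/5: fails.
(c) |A ∩ B| ≥ 6: holds.
(d) |A ∩ B| ≥ |A ∖ B|: holds.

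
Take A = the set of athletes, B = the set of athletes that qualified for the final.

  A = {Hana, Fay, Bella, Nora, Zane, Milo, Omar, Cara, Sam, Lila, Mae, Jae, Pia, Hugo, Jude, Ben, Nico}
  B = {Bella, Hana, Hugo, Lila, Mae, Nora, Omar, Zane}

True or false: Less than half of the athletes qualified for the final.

The determiner here denotes the relation: |A ∩ B| < |A ∖ B|.
|A| = 17, |A ∩ B| = 8, |A ∖ B| = 9.
8 < 9, so the statement is true.

True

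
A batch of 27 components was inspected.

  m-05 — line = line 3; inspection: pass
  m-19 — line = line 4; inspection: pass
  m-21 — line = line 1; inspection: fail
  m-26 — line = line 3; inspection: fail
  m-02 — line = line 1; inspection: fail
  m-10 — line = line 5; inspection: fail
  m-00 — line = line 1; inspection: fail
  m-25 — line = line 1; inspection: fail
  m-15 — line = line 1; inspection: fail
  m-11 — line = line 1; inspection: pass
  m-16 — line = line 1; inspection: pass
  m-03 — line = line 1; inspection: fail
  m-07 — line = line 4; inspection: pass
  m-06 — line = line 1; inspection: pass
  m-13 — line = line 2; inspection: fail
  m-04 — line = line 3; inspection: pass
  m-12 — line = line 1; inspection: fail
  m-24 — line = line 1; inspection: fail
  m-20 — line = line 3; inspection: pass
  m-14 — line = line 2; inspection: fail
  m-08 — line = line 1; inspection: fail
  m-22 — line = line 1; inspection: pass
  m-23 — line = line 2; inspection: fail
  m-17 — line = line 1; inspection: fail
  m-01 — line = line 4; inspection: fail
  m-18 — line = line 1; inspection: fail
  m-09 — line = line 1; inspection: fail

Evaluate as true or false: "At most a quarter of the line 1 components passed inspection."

True

The determiner here denotes the relation: |A ∩ B| / |A| ≤ 1/4.
|A| = 16, |A ∩ B| = 4, |A ∖ B| = 12.
|A ∩ B|/|A| = 4/16, so the statement is true.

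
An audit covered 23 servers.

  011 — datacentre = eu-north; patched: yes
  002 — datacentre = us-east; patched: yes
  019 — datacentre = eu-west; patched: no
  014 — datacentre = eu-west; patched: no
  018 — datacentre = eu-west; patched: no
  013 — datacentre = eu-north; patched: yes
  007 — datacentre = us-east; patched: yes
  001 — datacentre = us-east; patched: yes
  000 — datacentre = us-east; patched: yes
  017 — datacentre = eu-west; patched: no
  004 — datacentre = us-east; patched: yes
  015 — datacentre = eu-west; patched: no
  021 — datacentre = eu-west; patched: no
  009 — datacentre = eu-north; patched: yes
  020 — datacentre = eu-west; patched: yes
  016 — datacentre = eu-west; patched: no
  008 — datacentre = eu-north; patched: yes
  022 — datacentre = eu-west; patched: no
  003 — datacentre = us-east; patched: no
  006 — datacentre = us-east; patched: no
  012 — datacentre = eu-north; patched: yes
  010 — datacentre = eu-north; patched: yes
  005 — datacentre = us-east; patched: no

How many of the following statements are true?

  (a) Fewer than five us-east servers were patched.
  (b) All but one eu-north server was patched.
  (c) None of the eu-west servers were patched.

0

(a) us-east: |A| = 8, |A ∩ B| = 5; needs |A ∩ B| < 5 — false.
(b) eu-north: |A| = 6, |A ∩ B| = 6; needs |A ∖ B| = 1 — false.
(c) eu-west: |A| = 9, |A ∩ B| = 1; needs A ∩ B = ∅ (|A ∩ B| = 0) — false.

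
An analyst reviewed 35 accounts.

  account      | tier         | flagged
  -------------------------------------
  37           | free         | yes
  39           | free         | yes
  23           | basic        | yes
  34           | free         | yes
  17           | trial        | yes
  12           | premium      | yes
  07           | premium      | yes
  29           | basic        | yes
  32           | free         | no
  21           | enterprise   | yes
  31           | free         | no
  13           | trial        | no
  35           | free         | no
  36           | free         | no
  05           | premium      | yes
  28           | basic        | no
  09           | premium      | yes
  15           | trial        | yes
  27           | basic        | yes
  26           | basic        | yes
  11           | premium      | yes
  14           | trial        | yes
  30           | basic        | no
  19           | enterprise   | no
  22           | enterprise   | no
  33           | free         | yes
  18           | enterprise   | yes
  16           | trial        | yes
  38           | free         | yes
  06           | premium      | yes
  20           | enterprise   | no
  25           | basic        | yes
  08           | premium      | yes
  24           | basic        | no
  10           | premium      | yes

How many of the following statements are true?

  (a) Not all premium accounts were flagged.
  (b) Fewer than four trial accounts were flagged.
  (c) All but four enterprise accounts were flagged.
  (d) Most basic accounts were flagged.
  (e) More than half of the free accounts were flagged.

2

(a) premium: |A| = 8, |A ∩ B| = 8; needs A ⊄ B (|A ∖ B| ≥ 1) — false.
(b) trial: |A| = 5, |A ∩ B| = 4; needs |A ∩ B| < 4 — false.
(c) enterprise: |A| = 5, |A ∩ B| = 2; needs |A ∖ B| = 4 — false.
(d) basic: |A| = 8, |A ∩ B| = 5; needs |A ∩ B| > |A ∖ B| — true.
(e) free: |A| = 9, |A ∩ B| = 5; needs |A ∩ B| > |A ∖ B| — true.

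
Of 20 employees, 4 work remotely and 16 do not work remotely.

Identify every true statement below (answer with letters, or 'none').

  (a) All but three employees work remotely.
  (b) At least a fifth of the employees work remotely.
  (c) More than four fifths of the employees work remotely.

|A| = 20, |A ∩ B| = 4, |A ∖ B| = 16.
(a) |A ∖ B| = 3: fails.
(b) |A ∩ B| / |A| ≥ 1/5: holds.
(c) |A ∩ B| / |A| > 4/5: fails.

(b)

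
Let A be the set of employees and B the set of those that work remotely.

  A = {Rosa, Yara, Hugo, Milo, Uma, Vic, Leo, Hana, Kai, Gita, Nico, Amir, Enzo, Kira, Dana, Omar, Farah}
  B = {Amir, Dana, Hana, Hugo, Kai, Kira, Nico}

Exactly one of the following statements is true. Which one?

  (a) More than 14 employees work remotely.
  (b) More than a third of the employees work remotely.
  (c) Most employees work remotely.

(b)

|A| = 17, |A ∩ B| = 7, |A ∖ B| = 10.
(a) requires |A ∩ B| > 14: false.
(b) requires |A ∩ B| / |A| > 1/3: true.
(c) requires |A ∩ B| > |A ∖ B|: false.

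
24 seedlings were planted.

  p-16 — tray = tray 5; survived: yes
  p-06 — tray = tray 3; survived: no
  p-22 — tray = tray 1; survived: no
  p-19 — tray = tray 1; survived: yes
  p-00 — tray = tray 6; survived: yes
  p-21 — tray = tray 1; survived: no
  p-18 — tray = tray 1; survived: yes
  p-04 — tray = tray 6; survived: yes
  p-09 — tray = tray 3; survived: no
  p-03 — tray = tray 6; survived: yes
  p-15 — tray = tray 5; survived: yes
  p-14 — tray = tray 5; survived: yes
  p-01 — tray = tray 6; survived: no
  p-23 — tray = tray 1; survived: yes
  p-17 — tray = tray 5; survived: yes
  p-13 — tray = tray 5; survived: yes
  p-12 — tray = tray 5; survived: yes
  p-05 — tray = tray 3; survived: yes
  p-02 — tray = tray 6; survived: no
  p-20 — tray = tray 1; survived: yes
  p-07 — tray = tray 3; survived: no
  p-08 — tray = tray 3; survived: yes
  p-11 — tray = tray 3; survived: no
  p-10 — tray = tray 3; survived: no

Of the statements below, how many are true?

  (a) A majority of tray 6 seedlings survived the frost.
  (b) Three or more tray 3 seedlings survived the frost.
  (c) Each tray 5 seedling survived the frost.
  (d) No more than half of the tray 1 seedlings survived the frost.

2

(a) tray 6: |A| = 5, |A ∩ B| = 3; needs |A ∩ B| > |A ∖ B| — true.
(b) tray 3: |A| = 7, |A ∩ B| = 2; needs |A ∩ B| ≥ 3 — false.
(c) tray 5: |A| = 6, |A ∩ B| = 6; needs A ⊆ B, i.e. every element of A is in B (|A ∖ B| = 0) — true.
(d) tray 1: |A| = 6, |A ∩ B| = 4; needs |A ∩ B| ≤ |A ∖ B| — false.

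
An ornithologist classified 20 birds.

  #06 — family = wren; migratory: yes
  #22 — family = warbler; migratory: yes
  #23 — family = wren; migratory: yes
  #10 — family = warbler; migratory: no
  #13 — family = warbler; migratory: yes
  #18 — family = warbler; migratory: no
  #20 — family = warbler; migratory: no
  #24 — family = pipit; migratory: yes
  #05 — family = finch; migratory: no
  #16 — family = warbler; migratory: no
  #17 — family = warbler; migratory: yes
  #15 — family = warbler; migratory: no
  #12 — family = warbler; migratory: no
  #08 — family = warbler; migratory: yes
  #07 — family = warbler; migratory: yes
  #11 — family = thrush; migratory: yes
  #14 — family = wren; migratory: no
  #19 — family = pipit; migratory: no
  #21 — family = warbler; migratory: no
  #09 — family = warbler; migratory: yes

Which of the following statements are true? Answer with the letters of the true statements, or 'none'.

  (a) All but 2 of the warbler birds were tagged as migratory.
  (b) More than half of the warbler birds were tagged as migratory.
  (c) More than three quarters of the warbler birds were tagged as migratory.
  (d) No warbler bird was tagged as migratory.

none

|A| = 13, |A ∩ B| = 6, |A ∖ B| = 7.
(a) |A ∖ B| = 2: fails.
(b) |A ∩ B| > |A ∖ B|: fails.
(c) |A ∩ B| / |A| > 3/4: fails.
(d) A ∩ B = ∅ (|A ∩ B| = 0): fails.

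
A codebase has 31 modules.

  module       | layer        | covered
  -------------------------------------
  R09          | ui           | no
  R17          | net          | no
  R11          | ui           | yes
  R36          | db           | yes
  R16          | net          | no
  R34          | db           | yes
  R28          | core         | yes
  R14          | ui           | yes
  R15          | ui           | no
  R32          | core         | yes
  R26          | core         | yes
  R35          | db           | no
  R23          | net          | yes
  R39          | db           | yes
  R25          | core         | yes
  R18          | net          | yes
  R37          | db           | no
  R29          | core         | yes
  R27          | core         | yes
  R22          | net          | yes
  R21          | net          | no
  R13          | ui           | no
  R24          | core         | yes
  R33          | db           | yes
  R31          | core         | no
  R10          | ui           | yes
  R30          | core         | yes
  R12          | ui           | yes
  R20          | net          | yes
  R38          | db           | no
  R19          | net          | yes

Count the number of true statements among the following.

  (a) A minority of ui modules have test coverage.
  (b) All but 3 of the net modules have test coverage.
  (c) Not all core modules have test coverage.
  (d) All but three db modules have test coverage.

3

(a) ui: |A| = 7, |A ∩ B| = 4; needs |A ∩ B| < |A ∖ B| — false.
(b) net: |A| = 8, |A ∩ B| = 5; needs |A ∖ B| = 3 — true.
(c) core: |A| = 9, |A ∩ B| = 8; needs A ⊄ B (|A ∖ B| ≥ 1) — true.
(d) db: |A| = 7, |A ∩ B| = 4; needs |A ∖ B| = 3 — true.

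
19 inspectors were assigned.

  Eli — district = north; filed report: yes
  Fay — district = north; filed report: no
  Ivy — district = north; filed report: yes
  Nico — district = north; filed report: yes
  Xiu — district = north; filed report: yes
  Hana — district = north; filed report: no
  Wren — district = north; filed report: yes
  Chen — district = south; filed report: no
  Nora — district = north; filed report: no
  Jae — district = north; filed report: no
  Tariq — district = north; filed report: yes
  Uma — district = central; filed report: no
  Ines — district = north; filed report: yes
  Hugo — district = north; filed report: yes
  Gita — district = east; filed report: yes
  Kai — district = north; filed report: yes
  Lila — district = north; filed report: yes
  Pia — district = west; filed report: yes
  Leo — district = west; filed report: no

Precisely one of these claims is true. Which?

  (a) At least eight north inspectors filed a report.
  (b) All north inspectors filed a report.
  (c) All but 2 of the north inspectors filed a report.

|A| = 14, |A ∩ B| = 10, |A ∖ B| = 4.
(a) requires |A ∩ B| ≥ 8: true.
(b) requires A ⊆ B, i.e. every element of A is in B (|A ∖ B| = 0): false.
(c) requires |A ∖ B| = 2: false.

(a)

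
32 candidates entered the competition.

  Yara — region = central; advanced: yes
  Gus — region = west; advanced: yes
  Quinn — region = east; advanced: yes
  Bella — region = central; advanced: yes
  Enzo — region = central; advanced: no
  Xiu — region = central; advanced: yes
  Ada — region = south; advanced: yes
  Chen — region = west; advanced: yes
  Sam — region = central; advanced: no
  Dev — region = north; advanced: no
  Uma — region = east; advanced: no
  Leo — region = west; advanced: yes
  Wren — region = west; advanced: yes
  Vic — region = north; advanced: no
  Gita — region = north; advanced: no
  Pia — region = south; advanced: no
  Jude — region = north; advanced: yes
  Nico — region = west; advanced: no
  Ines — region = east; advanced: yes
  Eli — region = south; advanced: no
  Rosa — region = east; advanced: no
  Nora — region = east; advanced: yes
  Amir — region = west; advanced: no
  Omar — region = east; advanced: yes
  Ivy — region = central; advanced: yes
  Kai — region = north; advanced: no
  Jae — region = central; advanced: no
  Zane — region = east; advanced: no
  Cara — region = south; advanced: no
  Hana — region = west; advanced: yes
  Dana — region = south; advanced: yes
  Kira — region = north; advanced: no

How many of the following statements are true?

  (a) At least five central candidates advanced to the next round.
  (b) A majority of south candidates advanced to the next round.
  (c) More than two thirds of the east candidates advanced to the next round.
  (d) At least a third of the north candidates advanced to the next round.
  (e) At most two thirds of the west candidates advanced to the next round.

(a) central: |A| = 7, |A ∩ B| = 4; needs |A ∩ B| ≥ 5 — false.
(b) south: |A| = 5, |A ∩ B| = 2; needs |A ∩ B| > |A ∖ B| — false.
(c) east: |A| = 7, |A ∩ B| = 4; needs |A ∩ B| / |A| > 2/3 — false.
(d) north: |A| = 6, |A ∩ B| = 1; needs |A ∩ B| / |A| ≥ 1/3 — false.
(e) west: |A| = 7, |A ∩ B| = 5; needs |A ∩ B| / |A| ≤ 2/3 — false.

0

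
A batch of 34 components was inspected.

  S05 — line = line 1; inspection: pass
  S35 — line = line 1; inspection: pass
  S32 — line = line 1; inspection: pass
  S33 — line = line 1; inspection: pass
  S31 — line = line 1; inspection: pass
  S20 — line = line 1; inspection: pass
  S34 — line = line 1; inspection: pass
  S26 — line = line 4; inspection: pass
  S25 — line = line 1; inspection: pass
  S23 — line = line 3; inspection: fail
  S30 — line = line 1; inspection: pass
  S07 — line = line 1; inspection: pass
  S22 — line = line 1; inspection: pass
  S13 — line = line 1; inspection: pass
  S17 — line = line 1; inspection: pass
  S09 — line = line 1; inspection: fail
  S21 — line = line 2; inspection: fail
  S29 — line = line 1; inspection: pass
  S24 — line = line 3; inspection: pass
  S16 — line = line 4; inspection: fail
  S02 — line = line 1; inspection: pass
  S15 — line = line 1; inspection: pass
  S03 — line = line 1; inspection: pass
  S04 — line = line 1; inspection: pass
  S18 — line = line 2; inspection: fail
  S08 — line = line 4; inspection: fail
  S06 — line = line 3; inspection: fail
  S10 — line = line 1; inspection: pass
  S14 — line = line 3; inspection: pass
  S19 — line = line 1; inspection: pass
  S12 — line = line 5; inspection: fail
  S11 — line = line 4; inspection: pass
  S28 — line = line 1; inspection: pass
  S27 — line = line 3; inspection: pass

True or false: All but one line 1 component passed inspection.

Truth condition: |A ∖ B| = 1.
|A| = 22, |A ∩ B| = 21, |A ∖ B| = 1.
|A ∖ B| = 1, so the statement is true.

True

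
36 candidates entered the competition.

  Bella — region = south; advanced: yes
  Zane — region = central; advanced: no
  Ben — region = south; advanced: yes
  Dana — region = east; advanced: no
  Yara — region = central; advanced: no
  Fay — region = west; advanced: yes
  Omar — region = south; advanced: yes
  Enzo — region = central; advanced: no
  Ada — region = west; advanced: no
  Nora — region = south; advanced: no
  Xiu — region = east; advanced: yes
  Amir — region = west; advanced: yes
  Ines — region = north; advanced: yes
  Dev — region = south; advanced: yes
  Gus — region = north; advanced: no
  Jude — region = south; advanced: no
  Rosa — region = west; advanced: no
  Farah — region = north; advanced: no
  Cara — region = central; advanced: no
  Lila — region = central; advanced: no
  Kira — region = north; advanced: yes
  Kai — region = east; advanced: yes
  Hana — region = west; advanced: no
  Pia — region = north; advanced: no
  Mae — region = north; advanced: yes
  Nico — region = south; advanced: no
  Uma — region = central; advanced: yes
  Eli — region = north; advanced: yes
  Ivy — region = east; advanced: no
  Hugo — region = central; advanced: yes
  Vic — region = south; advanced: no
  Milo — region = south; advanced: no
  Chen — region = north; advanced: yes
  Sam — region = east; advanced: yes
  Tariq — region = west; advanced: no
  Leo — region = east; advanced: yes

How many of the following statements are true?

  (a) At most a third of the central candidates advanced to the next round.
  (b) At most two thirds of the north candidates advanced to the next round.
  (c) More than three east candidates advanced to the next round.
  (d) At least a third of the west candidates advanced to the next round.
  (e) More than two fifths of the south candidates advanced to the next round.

5

(a) central: |A| = 7, |A ∩ B| = 2; needs |A ∩ B| / |A| ≤ 1/3 — true.
(b) north: |A| = 8, |A ∩ B| = 5; needs |A ∩ B| / |A| ≤ 2/3 — true.
(c) east: |A| = 6, |A ∩ B| = 4; needs |A ∩ B| > 3 — true.
(d) west: |A| = 6, |A ∩ B| = 2; needs |A ∩ B| / |A| ≥ 1/3 — true.
(e) south: |A| = 9, |A ∩ B| = 4; needs |A ∩ B| / |A| > 2/5 — true.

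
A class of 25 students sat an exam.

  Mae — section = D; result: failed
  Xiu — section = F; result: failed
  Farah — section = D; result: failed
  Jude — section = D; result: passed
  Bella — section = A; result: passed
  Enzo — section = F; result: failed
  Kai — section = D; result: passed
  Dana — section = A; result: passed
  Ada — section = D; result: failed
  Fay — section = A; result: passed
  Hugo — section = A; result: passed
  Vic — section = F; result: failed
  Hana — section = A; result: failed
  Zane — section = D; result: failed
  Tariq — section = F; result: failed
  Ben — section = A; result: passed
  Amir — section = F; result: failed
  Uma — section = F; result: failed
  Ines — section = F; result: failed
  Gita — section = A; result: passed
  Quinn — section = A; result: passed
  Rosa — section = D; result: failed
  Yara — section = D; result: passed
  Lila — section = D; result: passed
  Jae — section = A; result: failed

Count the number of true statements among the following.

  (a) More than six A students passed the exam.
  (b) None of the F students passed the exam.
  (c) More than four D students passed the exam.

2

(a) A: |A| = 9, |A ∩ B| = 7; needs |A ∩ B| > 6 — true.
(b) F: |A| = 7, |A ∩ B| = 0; needs A ∩ B = ∅ (|A ∩ B| = 0) — true.
(c) D: |A| = 9, |A ∩ B| = 4; needs |A ∩ B| > 4 — false.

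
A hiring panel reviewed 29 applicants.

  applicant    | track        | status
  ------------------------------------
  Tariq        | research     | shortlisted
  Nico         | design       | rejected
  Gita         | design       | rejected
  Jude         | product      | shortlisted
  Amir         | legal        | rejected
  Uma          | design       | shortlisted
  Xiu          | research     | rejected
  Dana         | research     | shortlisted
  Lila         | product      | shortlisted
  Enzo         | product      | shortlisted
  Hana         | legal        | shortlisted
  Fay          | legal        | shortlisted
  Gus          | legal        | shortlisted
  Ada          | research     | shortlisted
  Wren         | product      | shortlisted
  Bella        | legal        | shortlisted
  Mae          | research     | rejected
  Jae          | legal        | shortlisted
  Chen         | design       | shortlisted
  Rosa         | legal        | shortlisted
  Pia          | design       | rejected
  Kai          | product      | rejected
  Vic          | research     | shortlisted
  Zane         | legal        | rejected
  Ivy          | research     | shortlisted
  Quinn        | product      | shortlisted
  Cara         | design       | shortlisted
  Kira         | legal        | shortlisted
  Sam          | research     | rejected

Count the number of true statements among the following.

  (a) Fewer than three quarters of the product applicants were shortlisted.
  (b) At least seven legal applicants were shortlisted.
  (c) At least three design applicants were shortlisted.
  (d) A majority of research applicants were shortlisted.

3

(a) product: |A| = 6, |A ∩ B| = 5; needs |A ∩ B| / |A| < 3/4 — false.
(b) legal: |A| = 9, |A ∩ B| = 7; needs |A ∩ B| ≥ 7 — true.
(c) design: |A| = 6, |A ∩ B| = 3; needs |A ∩ B| ≥ 3 — true.
(d) research: |A| = 8, |A ∩ B| = 5; needs |A ∩ B| > |A ∖ B| — true.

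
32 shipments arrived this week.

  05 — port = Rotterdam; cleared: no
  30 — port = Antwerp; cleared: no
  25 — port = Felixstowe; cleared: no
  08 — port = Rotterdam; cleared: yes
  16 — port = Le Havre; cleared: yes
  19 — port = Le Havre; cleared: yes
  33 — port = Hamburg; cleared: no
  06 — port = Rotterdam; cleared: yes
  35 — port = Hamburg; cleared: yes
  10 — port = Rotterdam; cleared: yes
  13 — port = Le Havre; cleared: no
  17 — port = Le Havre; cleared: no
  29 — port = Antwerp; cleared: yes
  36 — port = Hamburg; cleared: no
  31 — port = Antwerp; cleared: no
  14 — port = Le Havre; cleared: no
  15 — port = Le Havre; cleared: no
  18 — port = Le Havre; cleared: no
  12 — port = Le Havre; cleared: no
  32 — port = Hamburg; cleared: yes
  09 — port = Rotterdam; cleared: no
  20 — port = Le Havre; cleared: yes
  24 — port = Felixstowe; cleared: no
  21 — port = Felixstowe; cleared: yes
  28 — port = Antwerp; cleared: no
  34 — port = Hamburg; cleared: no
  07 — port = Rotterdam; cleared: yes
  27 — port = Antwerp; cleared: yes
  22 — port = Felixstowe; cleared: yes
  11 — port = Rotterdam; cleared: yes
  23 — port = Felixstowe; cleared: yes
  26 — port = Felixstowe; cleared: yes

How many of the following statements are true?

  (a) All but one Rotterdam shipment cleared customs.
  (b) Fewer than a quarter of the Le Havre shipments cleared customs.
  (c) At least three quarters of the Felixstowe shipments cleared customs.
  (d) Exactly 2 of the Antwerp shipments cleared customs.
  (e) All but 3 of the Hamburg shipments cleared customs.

2

(a) Rotterdam: |A| = 7, |A ∩ B| = 5; needs |A ∖ B| = 1 — false.
(b) Le Havre: |A| = 9, |A ∩ B| = 3; needs |A ∩ B| / |A| < 1/4 — false.
(c) Felixstowe: |A| = 6, |A ∩ B| = 4; needs |A ∩ B| / |A| ≥ 3/4 — false.
(d) Antwerp: |A| = 5, |A ∩ B| = 2; needs |A ∩ B| = 2 — true.
(e) Hamburg: |A| = 5, |A ∩ B| = 2; needs |A ∖ B| = 3 — true.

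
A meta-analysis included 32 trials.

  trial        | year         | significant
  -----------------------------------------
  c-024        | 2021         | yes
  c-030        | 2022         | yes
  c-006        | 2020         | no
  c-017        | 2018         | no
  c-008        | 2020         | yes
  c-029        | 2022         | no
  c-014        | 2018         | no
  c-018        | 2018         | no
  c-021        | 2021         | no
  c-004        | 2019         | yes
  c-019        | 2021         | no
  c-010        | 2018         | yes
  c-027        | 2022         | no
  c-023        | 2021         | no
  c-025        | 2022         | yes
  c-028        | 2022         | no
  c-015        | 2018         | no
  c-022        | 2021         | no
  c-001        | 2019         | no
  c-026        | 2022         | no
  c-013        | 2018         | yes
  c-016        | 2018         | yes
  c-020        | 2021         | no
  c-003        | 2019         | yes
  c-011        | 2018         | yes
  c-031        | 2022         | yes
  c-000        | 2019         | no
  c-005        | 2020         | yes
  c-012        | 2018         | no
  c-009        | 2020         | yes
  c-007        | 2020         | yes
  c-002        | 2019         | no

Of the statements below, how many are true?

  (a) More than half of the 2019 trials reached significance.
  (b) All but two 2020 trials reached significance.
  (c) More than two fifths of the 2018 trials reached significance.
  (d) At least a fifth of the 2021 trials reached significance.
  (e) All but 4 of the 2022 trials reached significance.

(a) 2019: |A| = 5, |A ∩ B| = 2; needs |A ∩ B| > |A ∖ B| — false.
(b) 2020: |A| = 5, |A ∩ B| = 4; needs |A ∖ B| = 2 — false.
(c) 2018: |A| = 9, |A ∩ B| = 4; needs |A ∩ B| / |A| > 2/5 — true.
(d) 2021: |A| = 6, |A ∩ B| = 1; needs |A ∩ B| / |A| ≥ 1/5 — false.
(e) 2022: |A| = 7, |A ∩ B| = 3; needs |A ∖ B| = 4 — true.

2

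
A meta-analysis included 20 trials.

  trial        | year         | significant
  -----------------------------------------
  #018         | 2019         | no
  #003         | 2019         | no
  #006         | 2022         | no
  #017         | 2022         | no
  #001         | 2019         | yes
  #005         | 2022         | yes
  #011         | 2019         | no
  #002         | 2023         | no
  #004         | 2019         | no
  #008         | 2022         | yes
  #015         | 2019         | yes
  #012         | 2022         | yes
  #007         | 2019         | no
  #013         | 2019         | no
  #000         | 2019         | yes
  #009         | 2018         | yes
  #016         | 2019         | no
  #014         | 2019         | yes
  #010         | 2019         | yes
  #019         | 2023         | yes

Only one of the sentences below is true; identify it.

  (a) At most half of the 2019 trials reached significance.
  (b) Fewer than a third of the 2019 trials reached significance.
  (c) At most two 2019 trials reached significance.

(a)

|A| = 12, |A ∩ B| = 5, |A ∖ B| = 7.
(a) requires |A ∩ B| ≤ |A ∖ B|: true.
(b) requires |A ∩ B| / |A| < 1/3: false.
(c) requires |A ∩ B| ≤ 2: false.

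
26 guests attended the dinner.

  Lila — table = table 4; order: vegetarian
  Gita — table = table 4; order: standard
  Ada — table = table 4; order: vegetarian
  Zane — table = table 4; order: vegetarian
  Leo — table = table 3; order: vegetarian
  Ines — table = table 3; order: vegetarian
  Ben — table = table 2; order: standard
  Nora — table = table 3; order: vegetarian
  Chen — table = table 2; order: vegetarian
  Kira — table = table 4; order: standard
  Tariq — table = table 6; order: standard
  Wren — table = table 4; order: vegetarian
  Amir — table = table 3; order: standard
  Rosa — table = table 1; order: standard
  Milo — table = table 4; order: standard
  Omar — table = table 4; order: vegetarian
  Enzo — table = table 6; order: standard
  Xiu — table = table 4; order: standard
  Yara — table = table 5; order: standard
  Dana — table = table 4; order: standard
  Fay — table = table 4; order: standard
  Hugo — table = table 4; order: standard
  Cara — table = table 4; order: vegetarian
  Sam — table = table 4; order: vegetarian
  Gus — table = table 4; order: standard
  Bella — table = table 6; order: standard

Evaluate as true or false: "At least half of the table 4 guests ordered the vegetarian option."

The determiner here denotes the relation: |A ∩ B| ≥ |A ∖ B|.
|A| = 15, |A ∩ B| = 7, |A ∖ B| = 8.
7 < 8, so the statement is false.

False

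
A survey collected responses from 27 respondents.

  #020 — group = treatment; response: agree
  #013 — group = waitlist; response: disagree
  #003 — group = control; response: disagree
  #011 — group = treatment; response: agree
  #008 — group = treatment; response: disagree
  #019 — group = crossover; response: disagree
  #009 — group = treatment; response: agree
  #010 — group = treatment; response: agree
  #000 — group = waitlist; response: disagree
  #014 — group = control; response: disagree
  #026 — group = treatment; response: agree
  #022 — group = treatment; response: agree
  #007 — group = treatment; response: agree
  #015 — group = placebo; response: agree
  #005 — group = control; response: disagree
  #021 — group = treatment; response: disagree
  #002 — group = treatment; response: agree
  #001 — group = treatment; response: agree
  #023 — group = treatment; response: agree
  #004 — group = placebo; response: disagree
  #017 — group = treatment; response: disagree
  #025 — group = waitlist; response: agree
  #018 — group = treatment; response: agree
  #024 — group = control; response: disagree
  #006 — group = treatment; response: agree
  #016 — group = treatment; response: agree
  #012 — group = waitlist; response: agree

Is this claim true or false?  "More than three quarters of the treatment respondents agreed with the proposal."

The determiner here denotes the relation: |A ∩ B| / |A| > 3/4.
|A| = 16, |A ∩ B| = 13, |A ∖ B| = 3.
|A ∩ B|/|A| = 13/16, so the statement is true.

True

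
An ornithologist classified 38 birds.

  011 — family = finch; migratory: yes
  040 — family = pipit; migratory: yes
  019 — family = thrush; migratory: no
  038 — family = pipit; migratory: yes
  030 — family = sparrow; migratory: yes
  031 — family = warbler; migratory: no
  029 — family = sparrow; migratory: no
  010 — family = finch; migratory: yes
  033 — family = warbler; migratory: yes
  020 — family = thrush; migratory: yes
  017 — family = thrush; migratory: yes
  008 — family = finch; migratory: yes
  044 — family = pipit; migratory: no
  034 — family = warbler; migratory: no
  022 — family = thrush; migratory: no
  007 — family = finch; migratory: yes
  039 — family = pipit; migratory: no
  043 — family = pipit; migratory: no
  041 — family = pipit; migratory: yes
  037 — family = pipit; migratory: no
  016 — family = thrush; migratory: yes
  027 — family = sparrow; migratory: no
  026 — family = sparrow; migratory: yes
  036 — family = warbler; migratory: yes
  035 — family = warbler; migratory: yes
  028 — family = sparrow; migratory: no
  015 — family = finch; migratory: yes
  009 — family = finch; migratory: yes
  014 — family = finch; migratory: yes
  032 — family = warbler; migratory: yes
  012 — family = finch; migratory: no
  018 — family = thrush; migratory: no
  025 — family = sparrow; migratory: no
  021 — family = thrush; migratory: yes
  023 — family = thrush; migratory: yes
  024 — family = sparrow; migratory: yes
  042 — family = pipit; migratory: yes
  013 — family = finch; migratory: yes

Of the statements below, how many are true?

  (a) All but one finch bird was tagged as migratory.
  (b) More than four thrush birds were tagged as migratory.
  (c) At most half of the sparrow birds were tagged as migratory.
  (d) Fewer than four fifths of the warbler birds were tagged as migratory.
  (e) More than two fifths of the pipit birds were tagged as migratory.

5

(a) finch: |A| = 9, |A ∩ B| = 8; needs |A ∖ B| = 1 — true.
(b) thrush: |A| = 8, |A ∩ B| = 5; needs |A ∩ B| > 4 — true.
(c) sparrow: |A| = 7, |A ∩ B| = 3; needs |A ∩ B| ≤ |A ∖ B| — true.
(d) warbler: |A| = 6, |A ∩ B| = 4; needs |A ∩ B| / |A| < 4/5 — true.
(e) pipit: |A| = 8, |A ∩ B| = 4; needs |A ∩ B| / |A| > 2/5 — true.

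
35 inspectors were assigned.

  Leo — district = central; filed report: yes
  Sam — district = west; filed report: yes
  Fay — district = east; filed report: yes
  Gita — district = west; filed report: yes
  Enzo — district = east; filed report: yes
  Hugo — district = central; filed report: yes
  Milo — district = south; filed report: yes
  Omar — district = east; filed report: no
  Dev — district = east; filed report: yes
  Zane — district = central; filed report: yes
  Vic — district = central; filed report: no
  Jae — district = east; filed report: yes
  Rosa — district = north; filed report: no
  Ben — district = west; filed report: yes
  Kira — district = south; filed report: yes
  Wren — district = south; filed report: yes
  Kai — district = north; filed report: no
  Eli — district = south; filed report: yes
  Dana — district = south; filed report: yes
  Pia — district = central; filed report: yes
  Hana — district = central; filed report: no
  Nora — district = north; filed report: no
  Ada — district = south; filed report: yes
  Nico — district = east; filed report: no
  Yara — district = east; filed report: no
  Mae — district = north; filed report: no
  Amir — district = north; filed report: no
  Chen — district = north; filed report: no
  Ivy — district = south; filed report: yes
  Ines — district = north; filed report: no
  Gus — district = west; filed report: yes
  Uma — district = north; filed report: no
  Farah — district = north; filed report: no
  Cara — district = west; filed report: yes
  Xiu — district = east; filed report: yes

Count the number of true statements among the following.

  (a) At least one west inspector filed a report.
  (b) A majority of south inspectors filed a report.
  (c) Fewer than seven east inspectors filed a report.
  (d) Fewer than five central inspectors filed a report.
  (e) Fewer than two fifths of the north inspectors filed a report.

(a) west: |A| = 5, |A ∩ B| = 5; needs A ∩ B ≠ ∅ (|A ∩ B| ≥ 1) — true.
(b) south: |A| = 7, |A ∩ B| = 7; needs |A ∩ B| > |A ∖ B| — true.
(c) east: |A| = 8, |A ∩ B| = 5; needs |A ∩ B| < 7 — true.
(d) central: |A| = 6, |A ∩ B| = 4; needs |A ∩ B| < 5 — true.
(e) north: |A| = 9, |A ∩ B| = 0; needs |A ∩ B| / |A| < 2/5 — true.

5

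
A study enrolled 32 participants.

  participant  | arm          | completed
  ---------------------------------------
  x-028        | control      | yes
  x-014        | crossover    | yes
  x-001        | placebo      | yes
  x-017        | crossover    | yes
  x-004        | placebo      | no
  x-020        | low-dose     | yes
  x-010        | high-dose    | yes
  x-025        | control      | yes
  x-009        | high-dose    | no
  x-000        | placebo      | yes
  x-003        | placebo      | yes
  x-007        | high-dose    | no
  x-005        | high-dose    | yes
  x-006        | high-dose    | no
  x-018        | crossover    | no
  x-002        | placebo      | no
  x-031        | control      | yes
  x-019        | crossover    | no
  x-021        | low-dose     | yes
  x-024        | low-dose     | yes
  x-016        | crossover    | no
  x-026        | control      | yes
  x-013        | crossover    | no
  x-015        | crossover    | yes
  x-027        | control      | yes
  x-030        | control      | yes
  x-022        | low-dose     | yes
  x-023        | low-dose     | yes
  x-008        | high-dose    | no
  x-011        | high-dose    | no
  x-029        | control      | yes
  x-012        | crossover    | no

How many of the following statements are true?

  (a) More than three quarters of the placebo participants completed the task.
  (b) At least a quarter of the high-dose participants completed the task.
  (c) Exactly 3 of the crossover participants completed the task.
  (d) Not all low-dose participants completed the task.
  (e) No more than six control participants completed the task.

2

(a) placebo: |A| = 5, |A ∩ B| = 3; needs |A ∩ B| / |A| > 3/4 — false.
(b) high-dose: |A| = 7, |A ∩ B| = 2; needs |A ∩ B| / |A| ≥ 1/4 — true.
(c) crossover: |A| = 8, |A ∩ B| = 3; needs |A ∩ B| = 3 — true.
(d) low-dose: |A| = 5, |A ∩ B| = 5; needs A ⊄ B (|A ∖ B| ≥ 1) — false.
(e) control: |A| = 7, |A ∩ B| = 7; needs |A ∩ B| ≤ 6 — false.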